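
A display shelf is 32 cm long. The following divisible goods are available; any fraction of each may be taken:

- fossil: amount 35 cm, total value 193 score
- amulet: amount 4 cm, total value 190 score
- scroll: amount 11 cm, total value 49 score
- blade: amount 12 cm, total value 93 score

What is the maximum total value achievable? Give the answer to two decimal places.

371.23

Take in order of value per unit:
- amulet (190/4 per unit): all 4 → value 190, running total 190.00
- blade (93/12 per unit): all 12 → value 93, running total 283.00
- fossil (193/35 per unit): 16 of 35 → value 16×193/35 = 88.2286, running total 371.23
Total 371.23.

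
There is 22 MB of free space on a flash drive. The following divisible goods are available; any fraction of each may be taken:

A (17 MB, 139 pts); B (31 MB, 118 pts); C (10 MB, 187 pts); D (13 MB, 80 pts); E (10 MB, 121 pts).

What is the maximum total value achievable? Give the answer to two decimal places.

Take in order of value per unit:
- C (187/10 per unit): all 10 → value 187, running total 187.00
- E (121/10 per unit): all 10 → value 121, running total 308.00
- A (139/17 per unit): 2 of 17 → value 2×139/17 = 16.3529, running total 324.35
Total 324.35.

324.35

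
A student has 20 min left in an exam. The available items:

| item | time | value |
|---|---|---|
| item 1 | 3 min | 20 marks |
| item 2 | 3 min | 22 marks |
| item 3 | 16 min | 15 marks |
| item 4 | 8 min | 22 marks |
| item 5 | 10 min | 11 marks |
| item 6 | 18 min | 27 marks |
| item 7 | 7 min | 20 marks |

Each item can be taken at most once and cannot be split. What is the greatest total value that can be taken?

Check high-value combinations within 20 min:
- item 1+item 2+item 4: time 3+3+8=14, value 20+22+22=64
- item 2+item 4+item 7: time 3+8+7=18, value 22+22+20=64
- item 1+item 2+item 7: time 3+3+7=13, value 20+22+20=62
- item 1+item 4+item 7: time 3+8+7=18, value 20+22+20=62
Best: 64 marks.

64 marks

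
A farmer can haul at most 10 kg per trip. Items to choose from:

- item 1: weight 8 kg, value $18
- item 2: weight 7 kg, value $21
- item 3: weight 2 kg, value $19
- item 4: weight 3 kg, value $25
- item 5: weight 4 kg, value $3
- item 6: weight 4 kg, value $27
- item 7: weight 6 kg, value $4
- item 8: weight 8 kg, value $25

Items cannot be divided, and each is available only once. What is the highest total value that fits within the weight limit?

This is a 0/1 knapsack; check combinations near the capacity.
- item 3+item 4+item 6: weight 2+3+4=9, value 19+25+27=71
- item 4+item 6: weight 3+4=7, value 25+27=52
- item 3+item 5+item 6: weight 2+4+4=10, value 19+3+27=49
- item 3+item 4+item 5: weight 2+3+4=9, value 19+25+3=47
- item 3+item 6: weight 2+4=6, value 19+27=46
Best: $71.

$71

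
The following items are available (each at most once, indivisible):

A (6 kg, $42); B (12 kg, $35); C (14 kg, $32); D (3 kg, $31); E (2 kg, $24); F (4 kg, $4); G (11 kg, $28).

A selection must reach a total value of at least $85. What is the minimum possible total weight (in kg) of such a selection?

11

Subsets with value ≥ 85, sorted by total weight:
- A+D+E: weight 11, value 97
- A+D+E+F: weight 15, value 101
- B+D+E: weight 17, value 90
- A+E+G: weight 19, value 94
Minimum weight: 11 kg.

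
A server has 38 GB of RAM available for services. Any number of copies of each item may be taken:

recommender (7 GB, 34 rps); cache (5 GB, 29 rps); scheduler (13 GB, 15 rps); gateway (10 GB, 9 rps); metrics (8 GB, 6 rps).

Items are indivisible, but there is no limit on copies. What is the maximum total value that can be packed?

208 rps

Best value-per-unit is cache at 29/5; filling with it alone gives 7×29 = 203.
Optimal mix: 1×recommender + 6×cache → memory 37, value 208.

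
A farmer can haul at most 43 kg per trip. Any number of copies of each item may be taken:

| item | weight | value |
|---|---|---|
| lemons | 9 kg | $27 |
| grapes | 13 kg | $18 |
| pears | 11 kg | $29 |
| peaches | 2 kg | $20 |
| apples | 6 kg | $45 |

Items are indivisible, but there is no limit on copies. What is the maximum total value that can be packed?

$420

Best value-per-unit is peaches at 20/2, and filling with it alone uses weight 21×2=42. No mix of the others beats 21×20 = 420.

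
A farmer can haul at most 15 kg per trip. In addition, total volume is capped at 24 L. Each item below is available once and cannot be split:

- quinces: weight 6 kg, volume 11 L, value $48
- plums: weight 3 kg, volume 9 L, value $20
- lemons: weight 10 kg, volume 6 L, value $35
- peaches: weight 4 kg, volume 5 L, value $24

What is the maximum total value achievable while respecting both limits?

Feasible sets respecting both limits:
- quinces+peaches: weight 10, volume 16, value 72
- quinces+plums: weight 9, volume 20, value 68
- lemons+peaches: weight 14, volume 11, value 59
- plums+lemons: weight 13, volume 15, value 55
Best: $72.

$72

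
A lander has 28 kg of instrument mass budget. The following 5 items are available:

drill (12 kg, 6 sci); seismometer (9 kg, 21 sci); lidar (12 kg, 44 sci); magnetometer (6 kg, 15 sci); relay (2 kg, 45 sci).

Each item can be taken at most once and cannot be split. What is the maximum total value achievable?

Check high-value combinations within 28 kg:
- seismometer+lidar+relay: mass 9+12+2=23, value 21+44+45=110
- lidar+magnetometer+relay: mass 12+6+2=20, value 44+15+45=104
- drill+lidar+relay: mass 12+12+2=26, value 6+44+45=95
Best: 110 sci.

110 sci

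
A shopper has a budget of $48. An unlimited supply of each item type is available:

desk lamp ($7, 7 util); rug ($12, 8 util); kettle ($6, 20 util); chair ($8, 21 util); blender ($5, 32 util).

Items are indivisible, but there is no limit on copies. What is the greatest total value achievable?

288 util

Best value-per-unit is blender at 32/5, and filling with it alone uses cost 9×5=45. No mix of the others beats 9×32 = 288.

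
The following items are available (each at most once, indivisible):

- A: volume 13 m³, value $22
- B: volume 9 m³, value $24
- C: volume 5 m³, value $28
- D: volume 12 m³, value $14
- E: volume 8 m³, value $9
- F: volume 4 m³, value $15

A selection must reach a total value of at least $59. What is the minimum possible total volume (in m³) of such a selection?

Subsets with value ≥ 59, sorted by total volume:
- B+C+F: volume 18, value 67
- A+C+F: volume 22, value 65
- B+C+E: volume 22, value 61
Minimum volume: 18 m³.

18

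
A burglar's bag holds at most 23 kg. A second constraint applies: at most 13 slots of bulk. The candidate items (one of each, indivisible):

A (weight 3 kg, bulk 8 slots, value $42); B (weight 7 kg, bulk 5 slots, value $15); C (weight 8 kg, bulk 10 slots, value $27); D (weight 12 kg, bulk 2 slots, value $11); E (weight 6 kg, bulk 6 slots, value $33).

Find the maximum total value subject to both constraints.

Feasible sets respecting both limits:
- A+B: weight 10, bulk 13, value 57
- A+D: weight 15, bulk 10, value 53
- B+E: weight 13, bulk 11, value 48
- D+E: weight 18, bulk 8, value 44
Best: $57.

$57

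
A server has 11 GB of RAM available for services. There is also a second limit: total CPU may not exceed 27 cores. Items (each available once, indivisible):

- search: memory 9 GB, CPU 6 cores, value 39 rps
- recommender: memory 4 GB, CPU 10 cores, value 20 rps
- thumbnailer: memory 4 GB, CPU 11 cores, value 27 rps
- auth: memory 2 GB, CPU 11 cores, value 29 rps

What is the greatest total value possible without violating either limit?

Feasible sets respecting both limits:
- search+auth: memory 11, CPU 17, value 68
- thumbnailer+auth: memory 6, CPU 22, value 56
- recommender+auth: memory 6, CPU 21, value 49
- recommender+thumbnailer: memory 8, CPU 21, value 47
Best: 68 rps.

68 rps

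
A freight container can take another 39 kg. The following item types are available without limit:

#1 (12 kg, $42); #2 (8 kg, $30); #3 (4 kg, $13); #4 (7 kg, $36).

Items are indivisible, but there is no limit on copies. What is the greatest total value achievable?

$193

Best value-per-unit is #4 at 36/7; filling with it alone gives 5×36 = 180.
Optimal mix: 1×#3 + 5×#4 → weight 39, value 193.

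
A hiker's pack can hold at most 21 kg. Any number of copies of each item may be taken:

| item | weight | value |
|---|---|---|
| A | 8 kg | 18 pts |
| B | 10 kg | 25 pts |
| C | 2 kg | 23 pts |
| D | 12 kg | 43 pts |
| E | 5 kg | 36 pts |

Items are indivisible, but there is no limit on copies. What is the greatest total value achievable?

Best value-per-unit is C at 23/2, and filling with it alone uses weight 10×2=20. No mix of the others beats 10×23 = 230.

230 pts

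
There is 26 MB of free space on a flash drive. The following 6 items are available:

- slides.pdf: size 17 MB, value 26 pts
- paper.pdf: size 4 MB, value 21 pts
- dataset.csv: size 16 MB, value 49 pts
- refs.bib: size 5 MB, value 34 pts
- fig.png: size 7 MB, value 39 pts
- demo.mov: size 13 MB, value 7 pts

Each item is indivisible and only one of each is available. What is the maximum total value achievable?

104 pts

Check high-value combinations within 26 MB:
- paper.pdf+dataset.csv+refs.bib: size 4+16+5=25, value 21+49+34=104
- paper.pdf+refs.bib+fig.png: size 4+5+7=16, value 21+34+39=94
- dataset.csv+fig.png: size 16+7=23, value 49+39=88
- dataset.csv+refs.bib: size 16+5=21, value 49+34=83
Best: 104 pts.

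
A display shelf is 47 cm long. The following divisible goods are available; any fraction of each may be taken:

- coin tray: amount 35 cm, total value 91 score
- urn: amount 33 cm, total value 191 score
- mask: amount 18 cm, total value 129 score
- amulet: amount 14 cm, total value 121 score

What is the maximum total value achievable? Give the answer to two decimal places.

336.82

Take in order of value per unit:
- amulet (121/14 per unit): all 14 → value 121, running total 121.00
- mask (129/18 per unit): all 18 → value 129, running total 250.00
- urn (191/33 per unit): 15 of 33 → value 15×191/33 = 86.8182, running total 336.82
Total 336.82.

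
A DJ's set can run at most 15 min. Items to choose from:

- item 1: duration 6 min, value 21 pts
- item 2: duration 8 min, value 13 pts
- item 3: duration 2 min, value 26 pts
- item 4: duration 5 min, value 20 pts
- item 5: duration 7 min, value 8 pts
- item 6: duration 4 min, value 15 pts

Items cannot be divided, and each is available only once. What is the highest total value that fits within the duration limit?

This is a 0/1 knapsack; check combinations near the capacity.
- item 1+item 3+item 4: duration 6+2+5=13, value 21+26+20=67
- item 1+item 3+item 6: duration 6+2+4=12, value 21+26+15=62
- item 3+item 4+item 6: duration 2+5+4=11, value 26+20+15=61
- item 2+item 3+item 4: duration 8+2+5=15, value 13+26+20=59
- item 1+item 4+item 6: duration 6+5+4=15, value 21+20+15=56
Best: 67 pts.

67 pts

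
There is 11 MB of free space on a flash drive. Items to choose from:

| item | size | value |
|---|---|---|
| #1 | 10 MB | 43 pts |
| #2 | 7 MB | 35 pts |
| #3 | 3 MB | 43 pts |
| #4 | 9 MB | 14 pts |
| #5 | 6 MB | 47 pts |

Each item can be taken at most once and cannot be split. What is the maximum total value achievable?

Check high-value combinations within 11 MB:
- #3+#5: size 3+6=9, value 43+47=90
- #2+#3: size 7+3=10, value 35+43=78
- #5: size 6, value 47
Best: 90 pts.

90 pts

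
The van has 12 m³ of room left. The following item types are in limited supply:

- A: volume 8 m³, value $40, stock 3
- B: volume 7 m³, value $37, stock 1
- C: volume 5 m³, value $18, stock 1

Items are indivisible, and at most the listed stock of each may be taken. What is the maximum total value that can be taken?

Top feasible selections:
- 1×B + 1×C: volume 12, value 55
- 1×A: volume 8, value 40
Best: $55.

$55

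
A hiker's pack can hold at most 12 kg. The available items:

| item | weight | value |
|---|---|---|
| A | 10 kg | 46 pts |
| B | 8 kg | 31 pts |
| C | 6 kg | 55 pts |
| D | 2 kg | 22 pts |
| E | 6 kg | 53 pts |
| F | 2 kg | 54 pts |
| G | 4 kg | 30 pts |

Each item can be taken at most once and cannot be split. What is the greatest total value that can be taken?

139 pts

Check high-value combinations within 12 kg:
- C+F+G: weight 6+2+4=12, value 55+54+30=139
- E+F+G: weight 6+2+4=12, value 53+54+30=137
- C+D+F: weight 6+2+2=10, value 55+22+54=131
- D+E+F: weight 2+6+2=10, value 22+53+54=129
- C+F: weight 6+2=8, value 55+54=109
Best: 139 pts.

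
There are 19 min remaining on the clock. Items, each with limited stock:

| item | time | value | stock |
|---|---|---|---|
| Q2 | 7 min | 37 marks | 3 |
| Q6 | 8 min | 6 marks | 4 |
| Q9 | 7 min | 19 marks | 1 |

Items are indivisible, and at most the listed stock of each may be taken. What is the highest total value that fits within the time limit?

Top feasible selections:
- 2×Q2: time 14, value 74
- 1×Q2 + 1×Q9: time 14, value 56
- 1×Q2 + 1×Q6: time 15, value 43
Best: 74 marks.

74 marks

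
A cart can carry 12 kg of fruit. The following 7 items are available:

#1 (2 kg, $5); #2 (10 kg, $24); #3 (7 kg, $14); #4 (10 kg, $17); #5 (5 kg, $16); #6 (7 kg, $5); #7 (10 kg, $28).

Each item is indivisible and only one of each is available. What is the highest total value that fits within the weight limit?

This is a 0/1 knapsack; check combinations near the capacity.
- #1+#7: weight 2+10=12, value 5+28=33
- #3+#5: weight 7+5=12, value 14+16=30
- #1+#2: weight 2+10=12, value 5+24=29
Best: $33.

$33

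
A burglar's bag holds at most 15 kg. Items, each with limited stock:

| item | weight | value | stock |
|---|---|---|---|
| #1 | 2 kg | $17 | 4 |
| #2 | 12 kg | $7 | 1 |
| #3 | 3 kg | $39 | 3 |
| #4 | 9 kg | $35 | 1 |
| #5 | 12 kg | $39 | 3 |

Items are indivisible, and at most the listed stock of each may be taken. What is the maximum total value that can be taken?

Top feasible selections:
- 3×#1 + 3×#3: weight 15, value 168
- 2×#1 + 3×#3: weight 13, value 151
- 4×#1 + 2×#3: weight 14, value 146
Best: $168.

$168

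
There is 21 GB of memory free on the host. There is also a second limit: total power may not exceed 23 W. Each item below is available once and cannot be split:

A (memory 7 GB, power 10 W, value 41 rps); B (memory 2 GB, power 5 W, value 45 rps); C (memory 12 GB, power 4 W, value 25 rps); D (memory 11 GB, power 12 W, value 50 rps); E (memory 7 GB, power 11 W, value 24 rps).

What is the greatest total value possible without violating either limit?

Feasible sets respecting both limits:
- A+B+C: memory 21, power 19, value 111
- B+D: memory 13, power 17, value 95
- B+C+E: memory 21, power 20, value 94
- A+D: memory 18, power 22, value 91
Best: 111 rps.

111 rps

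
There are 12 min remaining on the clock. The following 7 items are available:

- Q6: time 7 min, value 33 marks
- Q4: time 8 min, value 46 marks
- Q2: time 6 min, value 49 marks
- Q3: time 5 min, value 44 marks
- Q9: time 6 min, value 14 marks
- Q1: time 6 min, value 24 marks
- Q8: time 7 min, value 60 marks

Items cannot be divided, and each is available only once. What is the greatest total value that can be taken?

104 marks

Check high-value combinations within 12 min:
- Q3+Q8: time 5+7=12, value 44+60=104
- Q2+Q3: time 6+5=11, value 49+44=93
- Q6+Q3: time 7+5=12, value 33+44=77
- Q2+Q1: time 6+6=12, value 49+24=73
- Q3+Q1: time 5+6=11, value 44+24=68
Best: 104 marks.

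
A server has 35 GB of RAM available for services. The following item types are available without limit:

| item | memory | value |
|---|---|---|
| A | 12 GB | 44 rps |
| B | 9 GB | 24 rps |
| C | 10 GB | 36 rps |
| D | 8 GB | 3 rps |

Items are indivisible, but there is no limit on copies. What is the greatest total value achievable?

Best value-per-unit is A at 44/12; filling with it alone gives 2×44 = 88.
Optimal mix: 2×A + 1×C → memory 34, value 124.

124 rps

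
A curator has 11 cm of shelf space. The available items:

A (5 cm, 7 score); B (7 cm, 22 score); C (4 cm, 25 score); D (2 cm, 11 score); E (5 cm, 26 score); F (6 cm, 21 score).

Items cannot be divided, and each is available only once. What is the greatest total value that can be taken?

62 score

This is a 0/1 knapsack; check combinations near the capacity.
- C+D+E: length 4+2+5=11, value 25+11+26=62
- C+E: length 4+5=9, value 25+26=51
- B+C: length 7+4=11, value 22+25=47
Best: 62 score.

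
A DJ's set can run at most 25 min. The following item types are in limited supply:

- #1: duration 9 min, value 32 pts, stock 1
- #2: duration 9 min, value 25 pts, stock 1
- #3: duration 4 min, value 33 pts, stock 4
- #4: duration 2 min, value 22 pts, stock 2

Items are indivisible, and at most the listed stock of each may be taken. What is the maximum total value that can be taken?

176 pts

Top feasible selections:
- 4×#3 + 2×#4: duration 20, value 176
- 1×#1 + 3×#3 + 2×#4: duration 25, value 175
- 1×#2 + 3×#3 + 2×#4: duration 25, value 168
- 1×#1 + 4×#3: duration 25, value 164
Best: 176 pts.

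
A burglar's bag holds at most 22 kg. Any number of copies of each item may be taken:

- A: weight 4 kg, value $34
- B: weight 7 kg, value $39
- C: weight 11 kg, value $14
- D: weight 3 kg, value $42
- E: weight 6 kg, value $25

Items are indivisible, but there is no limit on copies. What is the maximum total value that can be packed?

$294

Best value-per-unit is D at 42/3, and filling with it alone uses weight 7×3=21. No mix of the others beats 7×42 = 294.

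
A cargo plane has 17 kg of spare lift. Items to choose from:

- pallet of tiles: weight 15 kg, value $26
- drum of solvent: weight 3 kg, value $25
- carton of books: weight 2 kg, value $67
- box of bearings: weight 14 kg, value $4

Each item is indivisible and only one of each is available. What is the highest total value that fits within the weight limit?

$93

This is a 0/1 knapsack; check combinations near the capacity.
- pallet of tiles+carton of books: weight 15+2=17, value 26+67=93
- drum of solvent+carton of books: weight 3+2=5, value 25+67=92
- carton of books+box of bearings: weight 2+14=16, value 67+4=71
- carton of books: weight 2, value 67
Best: $93.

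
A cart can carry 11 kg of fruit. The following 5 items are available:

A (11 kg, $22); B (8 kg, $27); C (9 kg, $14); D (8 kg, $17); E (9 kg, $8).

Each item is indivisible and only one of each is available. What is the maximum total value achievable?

$27

Check high-value combinations within 11 kg:
- B: weight 8, value 27
- A: weight 11, value 22
- D: weight 8, value 17
- C: weight 9, value 14
Best: $27.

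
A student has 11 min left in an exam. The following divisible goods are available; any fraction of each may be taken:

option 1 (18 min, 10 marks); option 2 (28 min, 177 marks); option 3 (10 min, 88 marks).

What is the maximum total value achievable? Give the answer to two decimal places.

Take in order of value per unit:
- option 3 (88/10 per unit): all 10 → value 88, running total 88.00
- option 2 (177/28 per unit): 1 of 28 → value 1×177/28 = 6.3214, running total 94.32
Total 94.32.

94.32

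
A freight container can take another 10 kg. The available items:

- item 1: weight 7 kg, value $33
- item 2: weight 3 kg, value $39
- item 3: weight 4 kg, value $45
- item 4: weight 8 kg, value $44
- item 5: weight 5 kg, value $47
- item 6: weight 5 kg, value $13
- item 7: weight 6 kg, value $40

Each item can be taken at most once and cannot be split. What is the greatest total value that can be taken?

Check high-value combinations within 10 kg:
- item 3+item 5: weight 4+5=9, value 45+47=92
- item 2+item 5: weight 3+5=8, value 39+47=86
- item 3+item 7: weight 4+6=10, value 45+40=85
- item 2+item 3: weight 3+4=7, value 39+45=84
Best: $92.

$92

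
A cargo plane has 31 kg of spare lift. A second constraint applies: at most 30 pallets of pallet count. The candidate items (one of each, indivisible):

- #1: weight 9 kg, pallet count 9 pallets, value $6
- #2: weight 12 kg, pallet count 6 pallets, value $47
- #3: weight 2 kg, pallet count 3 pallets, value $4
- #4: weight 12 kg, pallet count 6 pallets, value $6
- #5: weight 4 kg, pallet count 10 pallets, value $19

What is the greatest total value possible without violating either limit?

Feasible sets respecting both limits:
- #1+#2+#3+#5: weight 27, pallet count 28, value 76
- #2+#3+#4+#5: weight 30, pallet count 25, value 76
- #1+#2+#5: weight 25, pallet count 25, value 72
Best: $76.

$76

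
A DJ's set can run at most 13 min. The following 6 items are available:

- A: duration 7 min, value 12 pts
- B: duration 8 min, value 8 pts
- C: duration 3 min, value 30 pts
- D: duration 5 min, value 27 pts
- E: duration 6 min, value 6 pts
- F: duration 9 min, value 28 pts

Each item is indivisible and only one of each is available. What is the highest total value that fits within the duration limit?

Check high-value combinations within 13 min:
- C+F: duration 3+9=12, value 30+28=58
- C+D: duration 3+5=8, value 30+27=57
- A+C: duration 7+3=10, value 12+30=42
- A+D: duration 7+5=12, value 12+27=39
Best: 58 pts.

58 pts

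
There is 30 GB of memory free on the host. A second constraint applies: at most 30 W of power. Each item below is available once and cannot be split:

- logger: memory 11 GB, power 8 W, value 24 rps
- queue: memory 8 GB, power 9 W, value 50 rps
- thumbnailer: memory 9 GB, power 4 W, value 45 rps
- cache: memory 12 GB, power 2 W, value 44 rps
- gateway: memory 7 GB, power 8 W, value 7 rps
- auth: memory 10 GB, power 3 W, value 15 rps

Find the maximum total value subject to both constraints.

139 rps

Feasible sets respecting both limits:
- queue+thumbnailer+cache: memory 29, power 15, value 139
- logger+queue+thumbnailer: memory 28, power 21, value 119
- queue+thumbnailer+auth: memory 27, power 16, value 110
- queue+cache+auth: memory 30, power 14, value 109
Best: 139 rps.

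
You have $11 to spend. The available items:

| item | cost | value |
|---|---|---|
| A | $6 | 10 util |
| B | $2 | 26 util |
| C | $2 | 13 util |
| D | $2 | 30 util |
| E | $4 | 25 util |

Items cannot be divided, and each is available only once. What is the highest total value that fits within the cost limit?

94 util

Check high-value combinations within $11:
- B+C+D+E: cost 2+2+2+4=10, value 26+13+30+25=94
- B+D+E: cost 2+2+4=8, value 26+30+25=81
- B+C+D: cost 2+2+2=6, value 26+13+30=69
- C+D+E: cost 2+2+4=8, value 13+30+25=68
Best: 94 util.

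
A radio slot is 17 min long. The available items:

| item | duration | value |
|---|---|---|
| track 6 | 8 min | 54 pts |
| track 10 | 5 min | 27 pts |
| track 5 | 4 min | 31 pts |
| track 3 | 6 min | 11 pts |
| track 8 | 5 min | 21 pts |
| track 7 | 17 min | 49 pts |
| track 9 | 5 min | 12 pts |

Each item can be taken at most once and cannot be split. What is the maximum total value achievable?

112 pts

This is a 0/1 knapsack; check combinations near the capacity.
- track 6+track 10+track 5: duration 8+5+4=17, value 54+27+31=112
- track 6+track 5+track 8: duration 8+4+5=17, value 54+31+21=106
- track 6+track 5+track 9: duration 8+4+5=17, value 54+31+12=97
- track 6+track 5: duration 8+4=12, value 54+31=85
- track 6+track 10: duration 8+5=13, value 54+27=81
Best: 112 pts.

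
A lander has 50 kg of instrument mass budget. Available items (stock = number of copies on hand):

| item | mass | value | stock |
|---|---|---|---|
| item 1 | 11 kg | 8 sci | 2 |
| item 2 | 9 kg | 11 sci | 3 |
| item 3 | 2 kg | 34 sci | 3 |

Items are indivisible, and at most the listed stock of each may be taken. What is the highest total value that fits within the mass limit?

143 sci

Top feasible selections:
- 1×item 1 + 3×item 2 + 3×item 3: mass 44, value 143
- 2×item 1 + 2×item 2 + 3×item 3: mass 46, value 140
- 3×item 2 + 3×item 3: mass 33, value 135
- 1×item 1 + 2×item 2 + 3×item 3: mass 35, value 132
Best: 143 sci.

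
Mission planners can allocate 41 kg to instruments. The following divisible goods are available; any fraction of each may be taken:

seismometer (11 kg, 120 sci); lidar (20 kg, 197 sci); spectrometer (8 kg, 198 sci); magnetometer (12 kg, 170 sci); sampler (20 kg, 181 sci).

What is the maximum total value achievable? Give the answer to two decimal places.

Take in order of value per unit:
- spectrometer (198/8 per unit): all 8 → value 198, running total 198.00
- magnetometer (170/12 per unit): all 12 → value 170, running total 368.00
- seismometer (120/11 per unit): all 11 → value 120, running total 488.00
- lidar (197/20 per unit): 10 of 20 → value 10×197/20 = 98.5000, running total 586.50
Total 586.50.

586.50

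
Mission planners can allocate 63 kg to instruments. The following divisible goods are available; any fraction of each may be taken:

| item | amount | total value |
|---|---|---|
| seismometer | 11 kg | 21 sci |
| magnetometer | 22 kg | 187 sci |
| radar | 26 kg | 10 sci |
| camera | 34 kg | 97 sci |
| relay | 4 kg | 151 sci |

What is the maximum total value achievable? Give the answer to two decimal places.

Take in order of value per unit:
- relay (151/4 per unit): all 4 → value 151, running total 151.00
- magnetometer (187/22 per unit): all 22 → value 187, running total 338.00
- camera (97/34 per unit): all 34 → value 97, running total 435.00
- seismometer (21/11 per unit): 3 of 11 → value 3×21/11 = 5.7273, running total 440.73
Total 440.73.

440.73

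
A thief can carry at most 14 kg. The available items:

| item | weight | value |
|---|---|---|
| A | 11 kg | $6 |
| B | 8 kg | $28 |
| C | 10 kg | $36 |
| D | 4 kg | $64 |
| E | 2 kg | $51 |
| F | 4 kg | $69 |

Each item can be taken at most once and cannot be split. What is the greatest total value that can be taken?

$184

Check high-value combinations within 14 kg:
- D+E+F: weight 4+2+4=10, value 64+51+69=184
- B+E+F: weight 8+2+4=14, value 28+51+69=148
- B+D+E: weight 8+4+2=14, value 28+64+51=143
Best: $184.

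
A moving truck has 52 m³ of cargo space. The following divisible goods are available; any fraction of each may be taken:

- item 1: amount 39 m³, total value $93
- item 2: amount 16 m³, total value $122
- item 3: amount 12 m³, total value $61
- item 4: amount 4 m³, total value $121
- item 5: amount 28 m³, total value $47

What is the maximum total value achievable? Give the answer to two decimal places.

Take in order of value per unit:
- item 4 (121/4 per unit): all 4 → value 121, running total 121.00
- item 2 (122/16 per unit): all 16 → value 122, running total 243.00
- item 3 (61/12 per unit): all 12 → value 61, running total 304.00
- item 1 (93/39 per unit): 20 of 39 → value 20×93/39 = 47.6923, running total 351.69
Total 351.69.

351.69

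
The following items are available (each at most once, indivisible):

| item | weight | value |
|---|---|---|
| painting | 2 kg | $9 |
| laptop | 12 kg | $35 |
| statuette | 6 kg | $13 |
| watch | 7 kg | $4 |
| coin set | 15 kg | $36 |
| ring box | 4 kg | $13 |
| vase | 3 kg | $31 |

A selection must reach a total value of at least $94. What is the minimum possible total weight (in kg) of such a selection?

Subsets with value ≥ 94, sorted by total weight:
- painting+laptop+statuette+ring box+vase: weight 27, value 101
- laptop+coin set+vase: weight 30, value 102
Minimum weight: 27 kg.

27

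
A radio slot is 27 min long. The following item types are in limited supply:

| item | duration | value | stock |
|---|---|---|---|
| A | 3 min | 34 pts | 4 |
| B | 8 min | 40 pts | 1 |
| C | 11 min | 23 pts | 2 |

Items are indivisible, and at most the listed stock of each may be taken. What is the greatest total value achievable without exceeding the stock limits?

Best selections within duration 27 and stock limits:
- 4×A + 1×B: duration 20, value 176
- 4×A + 1×C: duration 23, value 159
- 3×A + 1×B: duration 17, value 142
Best: 176 pts.

176 pts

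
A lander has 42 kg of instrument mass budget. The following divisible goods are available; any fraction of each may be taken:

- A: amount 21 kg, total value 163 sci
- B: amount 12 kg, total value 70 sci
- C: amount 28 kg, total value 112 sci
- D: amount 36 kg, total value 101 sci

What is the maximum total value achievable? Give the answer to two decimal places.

269.00

Take in order of value per unit:
- A (163/21 per unit): all 21 → value 163, running total 163.00
- B (70/12 per unit): all 12 → value 70, running total 233.00
- C (112/28 per unit): 9 of 28 → value 9×112/28 = 36.0000, running total 269.00
Total 269.00.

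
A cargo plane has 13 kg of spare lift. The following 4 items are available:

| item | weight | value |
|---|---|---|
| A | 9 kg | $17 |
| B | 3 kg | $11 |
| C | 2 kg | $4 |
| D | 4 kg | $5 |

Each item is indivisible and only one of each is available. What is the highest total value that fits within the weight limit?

$28

This is a 0/1 knapsack; check combinations near the capacity.
- A+B: weight 9+3=12, value 17+11=28
- A+D: weight 9+4=13, value 17+5=22
- A+C: weight 9+2=11, value 17+4=21
- B+C+D: weight 3+2+4=9, value 11+4+5=20
- A: weight 9, value 17
Best: $28.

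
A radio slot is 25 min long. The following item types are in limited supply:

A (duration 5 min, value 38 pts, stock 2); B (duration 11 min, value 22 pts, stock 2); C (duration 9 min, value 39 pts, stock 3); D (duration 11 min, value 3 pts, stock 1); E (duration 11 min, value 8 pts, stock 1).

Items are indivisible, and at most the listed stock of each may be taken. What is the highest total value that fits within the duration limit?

116 pts

Best selections within duration 25 and stock limits:
- 1×A + 2×C: duration 23, value 116
- 2×A + 1×C: duration 19, value 115
Best: 116 pts.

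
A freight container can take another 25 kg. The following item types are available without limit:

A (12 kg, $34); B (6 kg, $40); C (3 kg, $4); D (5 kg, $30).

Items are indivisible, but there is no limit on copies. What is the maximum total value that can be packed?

Best value-per-unit is B at 40/6, and filling with it alone uses weight 4×6=24. No mix of the others beats 4×40 = 160.

$160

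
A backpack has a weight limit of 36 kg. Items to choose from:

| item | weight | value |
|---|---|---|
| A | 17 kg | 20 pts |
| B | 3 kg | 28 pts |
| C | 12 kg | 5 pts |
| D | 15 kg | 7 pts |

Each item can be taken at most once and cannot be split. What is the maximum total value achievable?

Check high-value combinations within 36 kg:
- A+B+D: weight 17+3+15=35, value 20+28+7=55
- A+B+C: weight 17+3+12=32, value 20+28+5=53
- A+B: weight 17+3=20, value 20+28=48
Best: 55 pts.

55 pts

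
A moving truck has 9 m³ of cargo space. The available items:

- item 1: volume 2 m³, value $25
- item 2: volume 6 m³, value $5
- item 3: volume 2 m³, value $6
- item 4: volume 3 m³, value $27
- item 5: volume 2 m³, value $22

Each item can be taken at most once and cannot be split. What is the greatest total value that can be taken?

Check high-value combinations within 9 m³:
- item 1+item 3+item 4+item 5: volume 2+2+3+2=9, value 25+6+27+22=80
- item 1+item 4+item 5: volume 2+3+2=7, value 25+27+22=74
- item 1+item 3+item 4: volume 2+2+3=7, value 25+6+27=58
Best: $80.

$80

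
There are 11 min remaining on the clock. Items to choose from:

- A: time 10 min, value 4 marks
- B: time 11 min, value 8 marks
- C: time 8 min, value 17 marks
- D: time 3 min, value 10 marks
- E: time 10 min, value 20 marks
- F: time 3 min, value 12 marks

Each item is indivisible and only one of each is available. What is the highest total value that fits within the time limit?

Check high-value combinations within 11 min:
- C+F: time 8+3=11, value 17+12=29
- C+D: time 8+3=11, value 17+10=27
- D+F: time 3+3=6, value 10+12=22
- E: time 10, value 20
- C: time 8, value 17
Best: 29 marks.

29 marks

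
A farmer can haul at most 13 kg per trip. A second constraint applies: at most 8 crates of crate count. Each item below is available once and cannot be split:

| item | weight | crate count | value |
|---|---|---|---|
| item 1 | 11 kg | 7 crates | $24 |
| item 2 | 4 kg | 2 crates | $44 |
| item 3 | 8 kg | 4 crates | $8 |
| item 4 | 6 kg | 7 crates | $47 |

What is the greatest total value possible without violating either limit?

Feasible sets respecting both limits:
- item 2+item 3: weight 12, crate count 6, value 52
- item 4: weight 6, crate count 7, value 47
- item 2: weight 4, crate count 2, value 44
- item 1: weight 11, crate count 7, value 24
Best: $52.

$52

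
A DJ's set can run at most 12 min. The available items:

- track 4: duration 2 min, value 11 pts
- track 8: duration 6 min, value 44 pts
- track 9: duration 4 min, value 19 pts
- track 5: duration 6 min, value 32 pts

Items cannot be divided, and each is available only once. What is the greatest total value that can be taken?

Check high-value combinations within 12 min:
- track 8+track 5: duration 6+6=12, value 44+32=76
- track 4+track 8+track 9: duration 2+6+4=12, value 11+44+19=74
- track 8+track 9: duration 6+4=10, value 44+19=63
Best: 76 pts.

76 pts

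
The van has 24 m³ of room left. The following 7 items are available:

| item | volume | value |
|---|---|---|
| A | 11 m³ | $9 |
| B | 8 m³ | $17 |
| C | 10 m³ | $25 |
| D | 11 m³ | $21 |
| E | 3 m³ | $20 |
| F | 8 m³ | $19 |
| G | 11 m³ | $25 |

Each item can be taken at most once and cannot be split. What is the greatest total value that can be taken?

$70

This is a 0/1 knapsack; check combinations near the capacity.
- C+E+G: volume 10+3+11=24, value 25+20+25=70
- C+D+E: volume 10+11+3=24, value 25+21+20=66
- C+E+F: volume 10+3+8=21, value 25+20+19=64
- E+F+G: volume 3+8+11=22, value 20+19+25=64
- B+C+E: volume 8+10+3=21, value 17+25+20=62
Best: $70.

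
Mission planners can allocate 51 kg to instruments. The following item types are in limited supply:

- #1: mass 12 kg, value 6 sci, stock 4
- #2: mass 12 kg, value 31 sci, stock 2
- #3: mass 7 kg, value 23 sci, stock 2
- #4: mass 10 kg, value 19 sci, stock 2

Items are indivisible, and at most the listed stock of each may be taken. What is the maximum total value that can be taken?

Best selections within mass 51 and stock limits:
- 2×#2 + 2×#3 + 1×#4: mass 48, value 127
- 2×#2 + 1×#3 + 2×#4: mass 51, value 123
- 1×#2 + 2×#3 + 2×#4: mass 46, value 115
Best: 127 sci.

127 sci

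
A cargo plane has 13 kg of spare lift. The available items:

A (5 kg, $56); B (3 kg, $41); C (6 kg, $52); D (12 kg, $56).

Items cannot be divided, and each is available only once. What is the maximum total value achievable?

Check high-value combinations within 13 kg:
- A+C: weight 5+6=11, value 56+52=108
- A+B: weight 5+3=8, value 56+41=97
- B+C: weight 3+6=9, value 41+52=93
- A: weight 5, value 56
- D: weight 12, value 56
Best: $108.

$108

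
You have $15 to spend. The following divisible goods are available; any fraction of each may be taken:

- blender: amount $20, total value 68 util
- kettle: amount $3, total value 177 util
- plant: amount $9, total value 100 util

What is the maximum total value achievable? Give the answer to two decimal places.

Take in order of value per unit:
- kettle (177/3 per unit): all 3 → value 177, running total 177.00
- plant (100/9 per unit): all 9 → value 100, running total 277.00
- blender (68/20 per unit): 3 of 20 → value 3×68/20 = 10.2000, running total 287.20
Total 287.20.

287.20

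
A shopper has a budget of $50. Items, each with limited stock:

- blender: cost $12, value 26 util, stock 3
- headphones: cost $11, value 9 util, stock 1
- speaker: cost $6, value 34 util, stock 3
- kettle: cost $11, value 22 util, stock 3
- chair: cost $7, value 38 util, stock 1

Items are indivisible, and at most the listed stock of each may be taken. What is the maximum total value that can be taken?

192 util

Best selections within cost 50 and stock limits:
- 2×blender + 3×speaker + 1×chair: cost 49, value 192
- 1×blender + 3×speaker + 1×kettle + 1×chair: cost 48, value 188
Best: 192 util.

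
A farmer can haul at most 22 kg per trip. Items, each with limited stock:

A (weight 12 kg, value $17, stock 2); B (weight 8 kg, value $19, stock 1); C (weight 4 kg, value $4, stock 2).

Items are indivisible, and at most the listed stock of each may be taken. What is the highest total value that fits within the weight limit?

$36

Top feasible selections:
- 1×A + 1×B: weight 20, value 36
- 1×B + 2×C: weight 16, value 27
- 1×A + 2×C: weight 20, value 25
Best: $36.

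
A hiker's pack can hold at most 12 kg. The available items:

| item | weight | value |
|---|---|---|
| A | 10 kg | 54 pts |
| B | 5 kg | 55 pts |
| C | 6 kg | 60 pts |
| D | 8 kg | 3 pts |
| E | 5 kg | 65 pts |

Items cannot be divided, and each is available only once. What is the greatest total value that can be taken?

125 pts

Check high-value combinations within 12 kg:
- C+E: weight 6+5=11, value 60+65=125
- B+E: weight 5+5=10, value 55+65=120
- B+C: weight 5+6=11, value 55+60=115
- E: weight 5, value 65
Best: 125 pts.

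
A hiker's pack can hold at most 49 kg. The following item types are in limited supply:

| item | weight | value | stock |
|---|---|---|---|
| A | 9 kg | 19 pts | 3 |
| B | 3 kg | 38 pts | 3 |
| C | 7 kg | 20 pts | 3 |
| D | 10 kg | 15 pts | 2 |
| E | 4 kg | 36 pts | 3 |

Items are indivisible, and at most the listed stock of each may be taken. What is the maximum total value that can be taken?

282 pts

Top feasible selections:
- 3×B + 3×C + 3×E: weight 42, value 282
- 1×A + 3×B + 2×C + 3×E: weight 44, value 281
- 2×A + 3×B + 1×C + 3×E: weight 46, value 280
- 3×A + 3×B + 3×E: weight 48, value 279
Best: 282 pts.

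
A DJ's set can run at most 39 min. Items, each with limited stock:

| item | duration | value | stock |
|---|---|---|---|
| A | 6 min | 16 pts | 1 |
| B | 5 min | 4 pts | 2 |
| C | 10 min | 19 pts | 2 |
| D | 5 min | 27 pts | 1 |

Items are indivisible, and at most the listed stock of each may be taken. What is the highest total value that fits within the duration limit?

Best selections within duration 39 and stock limits:
- 1×A + 1×B + 2×C + 1×D: duration 36, value 85
- 1×A + 2×C + 1×D: duration 31, value 81
- 2×B + 2×C + 1×D: duration 35, value 73
Best: 85 pts.

85 pts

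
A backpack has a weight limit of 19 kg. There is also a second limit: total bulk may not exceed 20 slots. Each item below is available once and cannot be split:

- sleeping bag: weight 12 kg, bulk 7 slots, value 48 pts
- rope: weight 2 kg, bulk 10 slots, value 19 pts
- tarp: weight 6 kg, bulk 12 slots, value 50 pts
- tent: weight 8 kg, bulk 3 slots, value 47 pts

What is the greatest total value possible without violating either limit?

Feasible sets respecting both limits:
- sleeping bag+tarp: weight 18, bulk 19, value 98
- tarp+tent: weight 14, bulk 15, value 97
- sleeping bag+rope: weight 14, bulk 17, value 67
Best: 98 pts.

98 pts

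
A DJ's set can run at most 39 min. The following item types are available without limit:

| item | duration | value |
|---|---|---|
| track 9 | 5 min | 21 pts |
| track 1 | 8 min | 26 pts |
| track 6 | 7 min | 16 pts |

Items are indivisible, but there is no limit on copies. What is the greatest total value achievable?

152 pts

Best value-per-unit is track 9 at 21/5; filling with it alone gives 7×21 = 147.
Optimal mix: 6×track 9 + 1×track 1 → duration 38, value 152.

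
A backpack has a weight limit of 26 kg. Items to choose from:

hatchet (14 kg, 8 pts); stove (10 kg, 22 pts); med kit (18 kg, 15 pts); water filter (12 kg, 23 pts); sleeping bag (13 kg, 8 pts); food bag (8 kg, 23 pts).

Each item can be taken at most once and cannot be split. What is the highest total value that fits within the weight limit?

46 pts

This is a 0/1 knapsack; check combinations near the capacity.
- water filter+food bag: weight 12+8=20, value 23+23=46
- stove+food bag: weight 10+8=18, value 22+23=45
- stove+water filter: weight 10+12=22, value 22+23=45
- med kit+food bag: weight 18+8=26, value 15+23=38
- sleeping bag+food bag: weight 13+8=21, value 8+23=31
Best: 46 pts.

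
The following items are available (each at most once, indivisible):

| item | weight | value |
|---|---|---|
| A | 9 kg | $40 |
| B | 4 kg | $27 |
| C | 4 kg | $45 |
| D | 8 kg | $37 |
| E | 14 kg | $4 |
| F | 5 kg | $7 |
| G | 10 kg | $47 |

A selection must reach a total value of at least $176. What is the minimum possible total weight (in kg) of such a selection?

Subsets with value ≥ 176, sorted by total weight:
- A+B+C+D+G: weight 35, value 196
- A+C+D+F+G: weight 36, value 176
- A+B+C+D+F+G: weight 40, value 203
Minimum weight: 35 kg.

35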